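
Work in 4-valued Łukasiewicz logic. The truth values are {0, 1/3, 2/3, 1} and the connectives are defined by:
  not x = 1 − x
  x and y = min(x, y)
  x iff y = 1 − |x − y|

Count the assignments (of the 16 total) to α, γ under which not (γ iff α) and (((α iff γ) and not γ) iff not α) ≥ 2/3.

3

α = 0, γ = 0 ↦ 0  <
α = 0, γ = 1/3 ↦ 1/3  <
α = 0, γ = 2/3 ↦ 1/3  <
α = 0, γ = 1 ↦ 0  <
α = 1/3, γ = 0 ↦ 1/3  <
α = 1/3, γ = 1/3 ↦ 0  <
α = 1/3, γ = 2/3 ↦ 1/3  <
α = 1/3, γ = 1 ↦ 1/3  <
α = 2/3, γ = 0 ↦ 2/3  ≥
α = 2/3, γ = 1/3 ↦ 1/3  <
α = 2/3, γ = 2/3 ↦ 0  <
α = 2/3, γ = 1 ↦ 1/3  <
α = 1, γ = 0 ↦ 1  ≥
α = 1, γ = 1/3 ↦ 2/3  ≥
α = 1, γ = 2/3 ↦ 1/3  <
α = 1, γ = 1 ↦ 0  <
So 3 of the 16 assignments meet the threshold.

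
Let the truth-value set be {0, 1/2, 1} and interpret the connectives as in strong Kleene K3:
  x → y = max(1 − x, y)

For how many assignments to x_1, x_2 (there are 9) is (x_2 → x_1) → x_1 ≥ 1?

x_1 = 0, x_2 = 0 ↦ 0  <
x_1 = 0, x_2 = 1/2 ↦ 1/2  <
x_1 = 0, x_2 = 1 ↦ 1  ≥
x_1 = 1/2, x_2 = 0 ↦ 1/2  <
x_1 = 1/2, x_2 = 1/2 ↦ 1/2  <
x_1 = 1/2, x_2 = 1 ↦ 1/2  <
x_1 = 1, x_2 = 0 ↦ 1  ≥
x_1 = 1, x_2 = 1/2 ↦ 1  ≥
x_1 = 1, x_2 = 1 ↦ 1  ≥
So 4 of the 9 assignments meet the threshold.

4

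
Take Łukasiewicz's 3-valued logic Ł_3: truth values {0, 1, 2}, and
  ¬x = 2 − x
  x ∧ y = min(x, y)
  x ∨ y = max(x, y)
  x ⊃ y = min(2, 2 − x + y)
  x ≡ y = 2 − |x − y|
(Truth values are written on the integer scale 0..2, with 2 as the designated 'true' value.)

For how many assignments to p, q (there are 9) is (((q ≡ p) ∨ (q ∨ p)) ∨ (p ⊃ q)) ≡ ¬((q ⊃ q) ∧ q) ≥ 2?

2

p = 0, q = 0 ↦ 2  ≥
p = 0, q = 1 ↦ 1  <
p = 0, q = 2 ↦ 0  <
p = 1, q = 0 ↦ 1  <
p = 1, q = 1 ↦ 1  <
p = 1, q = 2 ↦ 0  <
p = 2, q = 0 ↦ 2  ≥
p = 2, q = 1 ↦ 1  <
p = 2, q = 2 ↦ 0  <
So 2 of the 9 assignments meet the threshold.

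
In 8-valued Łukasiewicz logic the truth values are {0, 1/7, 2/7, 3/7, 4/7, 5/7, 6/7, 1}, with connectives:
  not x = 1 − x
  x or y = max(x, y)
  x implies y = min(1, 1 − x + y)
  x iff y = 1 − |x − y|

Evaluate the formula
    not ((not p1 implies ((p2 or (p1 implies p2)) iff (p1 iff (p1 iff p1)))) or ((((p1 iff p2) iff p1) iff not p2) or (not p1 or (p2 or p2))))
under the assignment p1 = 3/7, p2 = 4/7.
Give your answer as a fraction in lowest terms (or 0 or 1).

1/7

not p1 = not 3/7 = 4/7
p1 implies p2 = 3/7 implies 4/7 = 1
p2 or (p1 implies p2) = 4/7 or 1 = 1
p1 iff p1 = 3/7 iff 3/7 = 1
p1 iff (p1 iff p1) = 3/7 iff 1 = 3/7
(p2 or (p1 implies p2)) iff (p1 iff (p1 iff p1)) = 1 iff 3/7 = 3/7
not p1 implies ((p2 or (p1 implies p2)) iff (p1 iff (p1 iff p1))) = 4/7 implies 3/7 = 6/7
p1 iff p2 = 3/7 iff 4/7 = 6/7
(p1 iff p2) iff p1 = 6/7 iff 3/7 = 4/7
not p2 = not 4/7 = 3/7
((p1 iff p2) iff p1) iff not p2 = 4/7 iff 3/7 = 6/7
not p1 = not 3/7 = 4/7
p2 or p2 = 4/7 or 4/7 = 4/7
not p1 or (p2 or p2) = 4/7 or 4/7 = 4/7
(((p1 iff p2) iff p1) iff not p2) or (not p1 or (p2 or p2)) = 6/7 or 4/7 = 6/7
(not p1 implies ((p2 or (p1 implies p2)) iff (p1 iff (p1 iff p1)))) or ((((p1 iff p2) iff p1) iff not p2) or (not p1 or (p2 or p2))) = 6/7 or 6/7 = 6/7
not ((not p1 implies ((p2 or (p1 implies p2)) iff (p1 iff (p1 iff p1)))) or ((((p1 iff p2) iff p1) iff not p2) or (not p1 or (p2 or p2)))) = not 6/7 = 1/7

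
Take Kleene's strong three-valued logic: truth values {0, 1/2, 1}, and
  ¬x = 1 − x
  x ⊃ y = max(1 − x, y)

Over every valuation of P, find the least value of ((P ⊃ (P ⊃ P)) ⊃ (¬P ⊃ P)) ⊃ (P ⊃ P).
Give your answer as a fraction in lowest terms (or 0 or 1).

Take P = 1/2:
P ⊃ P = 1/2 ⊃ 1/2 = 1/2
P ⊃ (P ⊃ P) = 1/2 ⊃ 1/2 = 1/2
¬P = ¬1/2 = 1/2
¬P ⊃ P = 1/2 ⊃ 1/2 = 1/2
(P ⊃ (P ⊃ P)) ⊃ (¬P ⊃ P) = 1/2 ⊃ 1/2 = 1/2
P ⊃ P = 1/2 ⊃ 1/2 = 1/2
((P ⊃ (P ⊃ P)) ⊃ (¬P ⊃ P)) ⊃ (P ⊃ P) = 1/2 ⊃ 1/2 = 1/2
No assignment yields a value below 1/2, so this is the minimum.

1/2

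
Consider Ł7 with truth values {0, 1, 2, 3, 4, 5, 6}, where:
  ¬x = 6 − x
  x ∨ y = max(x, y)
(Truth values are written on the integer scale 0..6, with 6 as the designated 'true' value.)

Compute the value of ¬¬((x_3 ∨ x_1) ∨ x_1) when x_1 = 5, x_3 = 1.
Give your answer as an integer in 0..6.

x_3 ∨ x_1 = 1 ∨ 5 = 5
(x_3 ∨ x_1) ∨ x_1 = 5 ∨ 5 = 5
¬((x_3 ∨ x_1) ∨ x_1) = ¬5 = 1
¬¬((x_3 ∨ x_1) ∨ x_1) = ¬1 = 5

5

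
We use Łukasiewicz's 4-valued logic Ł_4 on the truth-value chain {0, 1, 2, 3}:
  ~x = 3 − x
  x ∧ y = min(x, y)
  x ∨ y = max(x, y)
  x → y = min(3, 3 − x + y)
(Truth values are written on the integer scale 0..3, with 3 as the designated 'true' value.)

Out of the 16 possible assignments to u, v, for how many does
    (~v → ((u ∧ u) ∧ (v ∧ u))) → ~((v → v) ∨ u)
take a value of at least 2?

5

u = 0, v = 0 ↦ 3  ≥
u = 0, v = 1 ↦ 2  ≥
u = 0, v = 2 ↦ 1  <
u = 0, v = 3 ↦ 0  <
u = 1, v = 0 ↦ 3  ≥
u = 1, v = 1 ↦ 1  <
u = 1, v = 2 ↦ 0  <
u = 1, v = 3 ↦ 0  <
u = 2, v = 0 ↦ 3  ≥
u = 2, v = 1 ↦ 1  <
u = 2, v = 2 ↦ 0  <
u = 2, v = 3 ↦ 0  <
u = 3, v = 0 ↦ 3  ≥
u = 3, v = 1 ↦ 1  <
u = 3, v = 2 ↦ 0  <
u = 3, v = 3 ↦ 0  <
So 5 of the 16 assignments meet the threshold.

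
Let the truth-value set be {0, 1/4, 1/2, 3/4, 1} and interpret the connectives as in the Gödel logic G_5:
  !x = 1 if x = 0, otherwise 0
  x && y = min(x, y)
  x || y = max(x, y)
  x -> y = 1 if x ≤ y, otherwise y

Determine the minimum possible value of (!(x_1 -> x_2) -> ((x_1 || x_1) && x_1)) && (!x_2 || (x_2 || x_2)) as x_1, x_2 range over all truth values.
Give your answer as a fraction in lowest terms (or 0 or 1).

Take x_1 = 0, x_2 = 1/4:
x_1 -> x_2 = 0 -> 1/4 = 1
!(x_1 -> x_2) = !1 = 0
x_1 || x_1 = 0 || 0 = 0
(x_1 || x_1) && x_1 = 0 && 0 = 0
!(x_1 -> x_2) -> ((x_1 || x_1) && x_1) = 0 -> 0 = 1
!x_2 = !1/4 = 0
x_2 || x_2 = 1/4 || 1/4 = 1/4
!x_2 || (x_2 || x_2) = 0 || 1/4 = 1/4
(!(x_1 -> x_2) -> ((x_1 || x_1) && x_1)) && (!x_2 || (x_2 || x_2)) = 1 && 1/4 = 1/4
No assignment yields a value below 1/4, so this is the minimum.

1/4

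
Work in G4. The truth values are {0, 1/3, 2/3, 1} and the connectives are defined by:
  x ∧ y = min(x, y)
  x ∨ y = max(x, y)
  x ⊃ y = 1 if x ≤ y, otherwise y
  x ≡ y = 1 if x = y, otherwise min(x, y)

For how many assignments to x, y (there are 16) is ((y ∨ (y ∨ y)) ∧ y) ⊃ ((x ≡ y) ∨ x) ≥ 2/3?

x = 0, y = 0 ↦ 1  ≥
x = 0, y = 1/3 ↦ 0  <
x = 0, y = 2/3 ↦ 0  <
x = 0, y = 1 ↦ 0  <
x = 1/3, y = 0 ↦ 1  ≥
x = 1/3, y = 1/3 ↦ 1  ≥
x = 1/3, y = 2/3 ↦ 1/3  <
x = 1/3, y = 1 ↦ 1/3  <
x = 2/3, y = 0 ↦ 1  ≥
x = 2/3, y = 1/3 ↦ 1  ≥
x = 2/3, y = 2/3 ↦ 1  ≥
x = 2/3, y = 1 ↦ 2/3  ≥
x = 1, y = 0 ↦ 1  ≥
x = 1, y = 1/3 ↦ 1  ≥
x = 1, y = 2/3 ↦ 1  ≥
x = 1, y = 1 ↦ 1  ≥
So 11 of the 16 assignments meet the threshold.

11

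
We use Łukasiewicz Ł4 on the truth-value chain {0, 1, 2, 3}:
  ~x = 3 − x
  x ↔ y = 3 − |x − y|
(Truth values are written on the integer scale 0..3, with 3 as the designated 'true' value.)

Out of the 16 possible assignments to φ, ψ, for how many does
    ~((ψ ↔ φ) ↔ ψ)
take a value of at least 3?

2

φ = 0, ψ = 0 ↦ 3  ≥
φ = 0, ψ = 1 ↦ 1  <
φ = 0, ψ = 2 ↦ 1  <
φ = 0, ψ = 3 ↦ 3  ≥
φ = 1, ψ = 0 ↦ 2  <
φ = 1, ψ = 1 ↦ 2  <
φ = 1, ψ = 2 ↦ 0  <
φ = 1, ψ = 3 ↦ 2  <
φ = 2, ψ = 0 ↦ 1  <
φ = 2, ψ = 1 ↦ 1  <
φ = 2, ψ = 2 ↦ 1  <
φ = 2, ψ = 3 ↦ 1  <
φ = 3, ψ = 0 ↦ 0  <
φ = 3, ψ = 1 ↦ 0  <
φ = 3, ψ = 2 ↦ 0  <
φ = 3, ψ = 3 ↦ 0  <
So 2 of the 16 assignments meet the threshold.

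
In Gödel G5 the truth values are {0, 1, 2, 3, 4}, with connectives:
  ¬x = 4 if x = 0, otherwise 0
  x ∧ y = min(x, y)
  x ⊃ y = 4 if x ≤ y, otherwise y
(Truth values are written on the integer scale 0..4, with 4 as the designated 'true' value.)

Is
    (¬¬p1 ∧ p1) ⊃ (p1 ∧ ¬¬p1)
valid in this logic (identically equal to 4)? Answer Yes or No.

p1 = 0 ↦ 4
p1 = 1 ↦ 4
p1 = 2 ↦ 4
p1 = 3 ↦ 4
p1 = 4 ↦ 4
Every assignment gives a value ≥ 4.

Yes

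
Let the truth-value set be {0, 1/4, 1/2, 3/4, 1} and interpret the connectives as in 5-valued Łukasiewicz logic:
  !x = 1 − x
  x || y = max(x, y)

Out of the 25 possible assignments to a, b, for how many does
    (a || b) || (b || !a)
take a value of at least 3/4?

value 1: 13 assignments (counts)
value 3/4: 9 assignments (counts)
value 1/2: 3 assignments
So 22 of the 25 assignments meet the threshold.

22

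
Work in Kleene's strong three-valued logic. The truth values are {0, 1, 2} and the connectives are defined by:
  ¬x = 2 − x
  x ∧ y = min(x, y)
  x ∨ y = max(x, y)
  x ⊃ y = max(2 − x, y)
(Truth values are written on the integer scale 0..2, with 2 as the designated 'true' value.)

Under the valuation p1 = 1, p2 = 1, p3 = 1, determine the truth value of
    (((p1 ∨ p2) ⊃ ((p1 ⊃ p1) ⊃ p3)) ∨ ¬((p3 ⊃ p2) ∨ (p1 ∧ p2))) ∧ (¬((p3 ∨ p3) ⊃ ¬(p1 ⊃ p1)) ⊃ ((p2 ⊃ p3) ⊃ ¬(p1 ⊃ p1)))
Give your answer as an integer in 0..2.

1

p1 ∨ p2 = 1 ∨ 1 = 1
p1 ⊃ p1 = 1 ⊃ 1 = 1
(p1 ⊃ p1) ⊃ p3 = 1 ⊃ 1 = 1
(p1 ∨ p2) ⊃ ((p1 ⊃ p1) ⊃ p3) = 1 ⊃ 1 = 1
p3 ⊃ p2 = 1 ⊃ 1 = 1
p1 ∧ p2 = 1 ∧ 1 = 1
(p3 ⊃ p2) ∨ (p1 ∧ p2) = 1 ∨ 1 = 1
¬((p3 ⊃ p2) ∨ (p1 ∧ p2)) = ¬1 = 1
((p1 ∨ p2) ⊃ ((p1 ⊃ p1) ⊃ p3)) ∨ ¬((p3 ⊃ p2) ∨ (p1 ∧ p2)) = 1 ∨ 1 = 1
p3 ∨ p3 = 1 ∨ 1 = 1
p1 ⊃ p1 = 1 ⊃ 1 = 1
¬(p1 ⊃ p1) = ¬1 = 1
(p3 ∨ p3) ⊃ ¬(p1 ⊃ p1) = 1 ⊃ 1 = 1
¬((p3 ∨ p3) ⊃ ¬(p1 ⊃ p1)) = ¬1 = 1
p2 ⊃ p3 = 1 ⊃ 1 = 1
p1 ⊃ p1 = 1 ⊃ 1 = 1
¬(p1 ⊃ p1) = ¬1 = 1
(p2 ⊃ p3) ⊃ ¬(p1 ⊃ p1) = 1 ⊃ 1 = 1
¬((p3 ∨ p3) ⊃ ¬(p1 ⊃ p1)) ⊃ ((p2 ⊃ p3) ⊃ ¬(p1 ⊃ p1)) = 1 ⊃ 1 = 1
(((p1 ∨ p2) ⊃ ((p1 ⊃ p1) ⊃ p3)) ∨ ¬((p3 ⊃ p2) ∨ (p1 ∧ p2))) ∧ (¬((p3 ∨ p3) ⊃ ¬(p1 ⊃ p1)) ⊃ ((p2 ⊃ p3) ⊃ ¬(p1 ⊃ p1))) = 1 ∧ 1 = 1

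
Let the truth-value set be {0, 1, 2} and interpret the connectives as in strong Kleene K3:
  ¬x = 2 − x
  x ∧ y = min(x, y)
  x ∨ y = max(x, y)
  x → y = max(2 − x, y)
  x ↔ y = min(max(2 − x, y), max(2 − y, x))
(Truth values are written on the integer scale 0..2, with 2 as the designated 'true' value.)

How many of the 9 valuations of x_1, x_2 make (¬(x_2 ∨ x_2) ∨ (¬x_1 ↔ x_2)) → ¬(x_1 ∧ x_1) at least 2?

4

x_1 = 0, x_2 = 0 ↦ 2  ≥
x_1 = 0, x_2 = 1 ↦ 2  ≥
x_1 = 0, x_2 = 2 ↦ 2  ≥
x_1 = 1, x_2 = 0 ↦ 1  <
x_1 = 1, x_2 = 1 ↦ 1  <
x_1 = 1, x_2 = 2 ↦ 1  <
x_1 = 2, x_2 = 0 ↦ 0  <
x_1 = 2, x_2 = 1 ↦ 1  <
x_1 = 2, x_2 = 2 ↦ 2  ≥
So 4 of the 9 assignments meet the threshold.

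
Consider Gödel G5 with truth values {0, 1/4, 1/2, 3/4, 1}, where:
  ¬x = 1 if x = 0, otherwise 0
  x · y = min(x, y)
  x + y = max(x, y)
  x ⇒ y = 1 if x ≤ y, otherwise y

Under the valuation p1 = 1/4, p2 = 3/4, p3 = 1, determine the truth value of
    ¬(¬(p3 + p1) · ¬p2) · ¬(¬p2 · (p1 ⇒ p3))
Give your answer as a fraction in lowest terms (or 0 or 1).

1

p3 + p1 = 1 + 1/4 = 1
¬(p3 + p1) = ¬1 = 0
¬p2 = ¬3/4 = 0
¬(p3 + p1) · ¬p2 = 0 · 0 = 0
¬(¬(p3 + p1) · ¬p2) = ¬0 = 1
¬p2 = ¬3/4 = 0
p1 ⇒ p3 = 1/4 ⇒ 1 = 1
¬p2 · (p1 ⇒ p3) = 0 · 1 = 0
¬(¬p2 · (p1 ⇒ p3)) = ¬0 = 1
¬(¬(p3 + p1) · ¬p2) · ¬(¬p2 · (p1 ⇒ p3)) = 1 · 1 = 1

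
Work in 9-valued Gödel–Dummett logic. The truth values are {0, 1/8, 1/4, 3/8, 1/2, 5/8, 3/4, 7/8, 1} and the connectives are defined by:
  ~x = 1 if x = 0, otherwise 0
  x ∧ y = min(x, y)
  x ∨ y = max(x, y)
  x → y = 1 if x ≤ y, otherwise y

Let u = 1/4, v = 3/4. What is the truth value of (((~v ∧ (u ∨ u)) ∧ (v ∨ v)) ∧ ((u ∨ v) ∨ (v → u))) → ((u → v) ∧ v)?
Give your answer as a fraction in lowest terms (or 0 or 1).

1

~v = ~3/4 = 0
u ∨ u = 1/4 ∨ 1/4 = 1/4
~v ∧ (u ∨ u) = 0 ∧ 1/4 = 0
v ∨ v = 3/4 ∨ 3/4 = 3/4
(~v ∧ (u ∨ u)) ∧ (v ∨ v) = 0 ∧ 3/4 = 0
u ∨ v = 1/4 ∨ 3/4 = 3/4
v → u = 3/4 → 1/4 = 1/4
(u ∨ v) ∨ (v → u) = 3/4 ∨ 1/4 = 3/4
((~v ∧ (u ∨ u)) ∧ (v ∨ v)) ∧ ((u ∨ v) ∨ (v → u)) = 0 ∧ 3/4 = 0
u → v = 1/4 → 3/4 = 1
(u → v) ∧ v = 1 ∧ 3/4 = 3/4
(((~v ∧ (u ∨ u)) ∧ (v ∨ v)) ∧ ((u ∨ v) ∨ (v → u))) → ((u → v) ∧ v) = 0 → 3/4 = 1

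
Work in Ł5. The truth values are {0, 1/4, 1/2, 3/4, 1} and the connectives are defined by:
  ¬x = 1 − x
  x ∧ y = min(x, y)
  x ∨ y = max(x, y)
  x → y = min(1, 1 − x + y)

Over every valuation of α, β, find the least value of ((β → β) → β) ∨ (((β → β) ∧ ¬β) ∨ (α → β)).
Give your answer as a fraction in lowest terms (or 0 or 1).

Take α = 1, β = 1/2:
β → β = 1/2 → 1/2 = 1
(β → β) → β = 1 → 1/2 = 1/2
β → β = 1/2 → 1/2 = 1
¬β = ¬1/2 = 1/2
(β → β) ∧ ¬β = 1 ∧ 1/2 = 1/2
α → β = 1 → 1/2 = 1/2
((β → β) ∧ ¬β) ∨ (α → β) = 1/2 ∨ 1/2 = 1/2
((β → β) → β) ∨ (((β → β) ∧ ¬β) ∨ (α → β)) = 1/2 ∨ 1/2 = 1/2
No assignment yields a value below 1/2, so this is the minimum.

1/2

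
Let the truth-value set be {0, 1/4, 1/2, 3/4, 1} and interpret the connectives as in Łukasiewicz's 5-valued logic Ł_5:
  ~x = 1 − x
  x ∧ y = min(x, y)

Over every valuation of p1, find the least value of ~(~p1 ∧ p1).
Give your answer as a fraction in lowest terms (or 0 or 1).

1/2

Take p1 = 1/2:
~p1 = ~1/2 = 1/2
~p1 ∧ p1 = 1/2 ∧ 1/2 = 1/2
~(~p1 ∧ p1) = ~1/2 = 1/2
No assignment yields a value below 1/2, so this is the minimum.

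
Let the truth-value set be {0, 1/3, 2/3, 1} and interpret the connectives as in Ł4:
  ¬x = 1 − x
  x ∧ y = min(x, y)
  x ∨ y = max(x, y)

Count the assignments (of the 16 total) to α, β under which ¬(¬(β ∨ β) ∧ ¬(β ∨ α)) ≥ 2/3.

α = 0, β = 0 ↦ 0  <
α = 0, β = 1/3 ↦ 1/3  <
α = 0, β = 2/3 ↦ 2/3  ≥
α = 0, β = 1 ↦ 1  ≥
α = 1/3, β = 0 ↦ 1/3  <
α = 1/3, β = 1/3 ↦ 1/3  <
α = 1/3, β = 2/3 ↦ 2/3  ≥
α = 1/3, β = 1 ↦ 1  ≥
α = 2/3, β = 0 ↦ 2/3  ≥
α = 2/3, β = 1/3 ↦ 2/3  ≥
α = 2/3, β = 2/3 ↦ 2/3  ≥
α = 2/3, β = 1 ↦ 1  ≥
α = 1, β = 0 ↦ 1  ≥
α = 1, β = 1/3 ↦ 1  ≥
α = 1, β = 2/3 ↦ 1  ≥
α = 1, β = 1 ↦ 1  ≥
So 12 of the 16 assignments meet the threshold.

12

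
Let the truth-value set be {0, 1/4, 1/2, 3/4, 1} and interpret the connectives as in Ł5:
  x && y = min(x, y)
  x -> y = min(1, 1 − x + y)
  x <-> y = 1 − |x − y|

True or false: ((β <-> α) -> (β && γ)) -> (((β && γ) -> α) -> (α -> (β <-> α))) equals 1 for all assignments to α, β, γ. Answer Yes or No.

No

Counterexample: take α = 3/4, β = 0, γ = 0.
β <-> α = 0 <-> 3/4 = 1/4
β && γ = 0 && 0 = 0
(β <-> α) -> (β && γ) = 1/4 -> 0 = 3/4
β && γ = 0 && 0 = 0
(β && γ) -> α = 0 -> 3/4 = 1
β <-> α = 0 <-> 3/4 = 1/4
α -> (β <-> α) = 3/4 -> 1/4 = 1/2
((β && γ) -> α) -> (α -> (β <-> α)) = 1 -> 1/2 = 1/2
((β <-> α) -> (β && γ)) -> (((β && γ) -> α) -> (α -> (β <-> α))) = 3/4 -> 1/2 = 3/4
This gives 3/4 ≠ 1.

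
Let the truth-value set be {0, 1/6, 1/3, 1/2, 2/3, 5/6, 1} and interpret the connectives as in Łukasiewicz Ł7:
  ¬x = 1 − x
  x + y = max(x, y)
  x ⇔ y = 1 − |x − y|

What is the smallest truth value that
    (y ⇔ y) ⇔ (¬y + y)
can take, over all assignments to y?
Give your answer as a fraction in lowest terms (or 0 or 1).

1/2

Take y = 1/2:
y ⇔ y = 1/2 ⇔ 1/2 = 1
¬y = ¬1/2 = 1/2
¬y + y = 1/2 + 1/2 = 1/2
(y ⇔ y) ⇔ (¬y + y) = 1 ⇔ 1/2 = 1/2
No assignment yields a value below 1/2, so this is the minimum.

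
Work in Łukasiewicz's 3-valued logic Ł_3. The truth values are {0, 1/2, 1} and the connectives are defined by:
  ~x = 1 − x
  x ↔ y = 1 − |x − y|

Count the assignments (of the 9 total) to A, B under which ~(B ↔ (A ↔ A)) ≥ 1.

A = 0, B = 0 ↦ 1  ≥
A = 0, B = 1/2 ↦ 1/2  <
A = 0, B = 1 ↦ 0  <
A = 1/2, B = 0 ↦ 1  ≥
A = 1/2, B = 1/2 ↦ 1/2  <
A = 1/2, B = 1 ↦ 0  <
A = 1, B = 0 ↦ 1  ≥
A = 1, B = 1/2 ↦ 1/2  <
A = 1, B = 1 ↦ 0  <
So 3 of the 9 assignments meet the threshold.

3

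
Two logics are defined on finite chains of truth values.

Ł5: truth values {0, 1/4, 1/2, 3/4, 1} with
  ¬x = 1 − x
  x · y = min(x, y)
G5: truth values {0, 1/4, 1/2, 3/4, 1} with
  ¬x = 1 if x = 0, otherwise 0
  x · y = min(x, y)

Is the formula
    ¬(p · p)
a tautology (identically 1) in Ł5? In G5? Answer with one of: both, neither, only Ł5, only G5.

In Ł5: at p = 1/4 the value is 3/4 — not a tautology.
In G5: at p = 1/4 the value is 0 — not a tautology.

neither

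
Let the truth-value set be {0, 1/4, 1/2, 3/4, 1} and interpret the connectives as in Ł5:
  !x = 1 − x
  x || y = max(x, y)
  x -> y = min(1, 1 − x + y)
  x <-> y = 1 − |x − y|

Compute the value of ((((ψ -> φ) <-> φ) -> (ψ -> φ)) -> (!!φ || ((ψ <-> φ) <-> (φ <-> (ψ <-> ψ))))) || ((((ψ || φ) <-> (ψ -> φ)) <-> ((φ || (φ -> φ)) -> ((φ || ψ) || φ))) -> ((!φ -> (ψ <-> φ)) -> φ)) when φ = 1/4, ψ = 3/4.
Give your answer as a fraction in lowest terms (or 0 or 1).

ψ -> φ = 3/4 -> 1/4 = 1/2
(ψ -> φ) <-> φ = 1/2 <-> 1/4 = 3/4
ψ -> φ = 3/4 -> 1/4 = 1/2
((ψ -> φ) <-> φ) -> (ψ -> φ) = 3/4 -> 1/2 = 3/4
!φ = !1/4 = 3/4
!!φ = !3/4 = 1/4
ψ <-> φ = 3/4 <-> 1/4 = 1/2
ψ <-> ψ = 3/4 <-> 3/4 = 1
φ <-> (ψ <-> ψ) = 1/4 <-> 1 = 1/4
(ψ <-> φ) <-> (φ <-> (ψ <-> ψ)) = 1/2 <-> 1/4 = 3/4
!!φ || ((ψ <-> φ) <-> (φ <-> (ψ <-> ψ))) = 1/4 || 3/4 = 3/4
(((ψ -> φ) <-> φ) -> (ψ -> φ)) -> (!!φ || ((ψ <-> φ) <-> (φ <-> (ψ <-> ψ)))) = 3/4 -> 3/4 = 1
ψ || φ = 3/4 || 1/4 = 3/4
ψ -> φ = 3/4 -> 1/4 = 1/2
(ψ || φ) <-> (ψ -> φ) = 3/4 <-> 1/2 = 3/4
φ -> φ = 1/4 -> 1/4 = 1
φ || (φ -> φ) = 1/4 || 1 = 1
φ || ψ = 1/4 || 3/4 = 3/4
(φ || ψ) || φ = 3/4 || 1/4 = 3/4
(φ || (φ -> φ)) -> ((φ || ψ) || φ) = 1 -> 3/4 = 3/4
((ψ || φ) <-> (ψ -> φ)) <-> ((φ || (φ -> φ)) -> ((φ || ψ) || φ)) = 3/4 <-> 3/4 = 1
!φ = !1/4 = 3/4
ψ <-> φ = 3/4 <-> 1/4 = 1/2
!φ -> (ψ <-> φ) = 3/4 -> 1/2 = 3/4
(!φ -> (ψ <-> φ)) -> φ = 3/4 -> 1/4 = 1/2
(((ψ || φ) <-> (ψ -> φ)) <-> ((φ || (φ -> φ)) -> ((φ || ψ) || φ))) -> ((!φ -> (ψ <-> φ)) -> φ) = 1 -> 1/2 = 1/2
((((ψ -> φ) <-> φ) -> (ψ -> φ)) -> (!!φ || ((ψ <-> φ) <-> (φ <-> (ψ <-> ψ))))) || ((((ψ || φ) <-> (ψ -> φ)) <-> ((φ || (φ -> φ)) -> ((φ || ψ) || φ))) -> ((!φ -> (ψ <-> φ)) -> φ)) = 1 || 1/2 = 1

1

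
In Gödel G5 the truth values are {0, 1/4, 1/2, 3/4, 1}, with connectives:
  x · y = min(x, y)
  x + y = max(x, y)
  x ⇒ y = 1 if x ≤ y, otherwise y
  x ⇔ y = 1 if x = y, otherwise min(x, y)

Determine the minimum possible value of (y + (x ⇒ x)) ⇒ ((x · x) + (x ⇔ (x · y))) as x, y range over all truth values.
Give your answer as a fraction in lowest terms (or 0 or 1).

Take x = 1/4, y = 0:
x ⇒ x = 1/4 ⇒ 1/4 = 1
y + (x ⇒ x) = 0 + 1 = 1
x · x = 1/4 · 1/4 = 1/4
x · y = 1/4 · 0 = 0
x ⇔ (x · y) = 1/4 ⇔ 0 = 0
(x · x) + (x ⇔ (x · y)) = 1/4 + 0 = 1/4
(y + (x ⇒ x)) ⇒ ((x · x) + (x ⇔ (x · y))) = 1 ⇒ 1/4 = 1/4
No assignment yields a value below 1/4, so this is the minimum.

1/4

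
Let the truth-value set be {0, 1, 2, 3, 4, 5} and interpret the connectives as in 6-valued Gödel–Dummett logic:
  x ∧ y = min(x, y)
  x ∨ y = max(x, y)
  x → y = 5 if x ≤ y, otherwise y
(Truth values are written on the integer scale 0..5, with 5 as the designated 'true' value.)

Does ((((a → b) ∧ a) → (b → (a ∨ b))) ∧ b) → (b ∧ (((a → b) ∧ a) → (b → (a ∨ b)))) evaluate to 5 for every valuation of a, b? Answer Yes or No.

At a = 5, b = 2, for instance:
a → b = 5 → 2 = 2
(a → b) ∧ a = 2 ∧ 5 = 2
a ∨ b = 5 ∨ 2 = 5
b → (a ∨ b) = 2 → 5 = 5
((a → b) ∧ a) → (b → (a ∨ b)) = 2 → 5 = 5
(((a → b) ∧ a) → (b → (a ∨ b))) ∧ b = 5 ∧ 2 = 2
b ∧ (((a → b) ∧ a) → (b → (a ∨ b))) = 2 ∧ 5 = 2
((((a → b) ∧ a) → (b → (a ∨ b))) ∧ b) → (b ∧ (((a → b) ∧ a) → (b → (a ∨ b)))) = 2 → 2 = 5
and checking the remaining 35 assignments likewise gives ≥ 5 in every case.

Yes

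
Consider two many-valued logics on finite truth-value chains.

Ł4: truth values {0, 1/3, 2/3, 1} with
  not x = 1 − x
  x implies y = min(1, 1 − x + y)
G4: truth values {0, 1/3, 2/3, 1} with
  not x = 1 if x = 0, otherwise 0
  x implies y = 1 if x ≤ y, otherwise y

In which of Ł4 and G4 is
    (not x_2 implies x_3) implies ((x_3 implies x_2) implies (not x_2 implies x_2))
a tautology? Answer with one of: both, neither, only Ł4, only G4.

both

In Ł4: every assignment gives 1 — tautology.
In G4: every assignment gives 1 — tautology.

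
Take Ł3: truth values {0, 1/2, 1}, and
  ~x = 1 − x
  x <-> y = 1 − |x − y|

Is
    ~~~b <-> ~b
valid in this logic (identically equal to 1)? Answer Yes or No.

Yes

b = 0 ↦ 1
b = 1/2 ↦ 1
b = 1 ↦ 1
Every assignment gives a value ≥ 1.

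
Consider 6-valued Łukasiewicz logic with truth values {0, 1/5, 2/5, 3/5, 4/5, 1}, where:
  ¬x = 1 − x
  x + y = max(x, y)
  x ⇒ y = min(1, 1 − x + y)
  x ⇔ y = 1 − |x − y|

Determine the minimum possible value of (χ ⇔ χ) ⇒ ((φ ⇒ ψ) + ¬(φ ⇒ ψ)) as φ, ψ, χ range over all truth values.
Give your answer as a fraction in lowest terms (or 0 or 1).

3/5

Take φ = 2/5, ψ = 0, χ = 0:
χ ⇔ χ = 0 ⇔ 0 = 1
φ ⇒ ψ = 2/5 ⇒ 0 = 3/5
φ ⇒ ψ = 2/5 ⇒ 0 = 3/5
¬(φ ⇒ ψ) = ¬3/5 = 2/5
(φ ⇒ ψ) + ¬(φ ⇒ ψ) = 3/5 + 2/5 = 3/5
(χ ⇔ χ) ⇒ ((φ ⇒ ψ) + ¬(φ ⇒ ψ)) = 1 ⇒ 3/5 = 3/5
No assignment yields a value below 3/5, so this is the minimum.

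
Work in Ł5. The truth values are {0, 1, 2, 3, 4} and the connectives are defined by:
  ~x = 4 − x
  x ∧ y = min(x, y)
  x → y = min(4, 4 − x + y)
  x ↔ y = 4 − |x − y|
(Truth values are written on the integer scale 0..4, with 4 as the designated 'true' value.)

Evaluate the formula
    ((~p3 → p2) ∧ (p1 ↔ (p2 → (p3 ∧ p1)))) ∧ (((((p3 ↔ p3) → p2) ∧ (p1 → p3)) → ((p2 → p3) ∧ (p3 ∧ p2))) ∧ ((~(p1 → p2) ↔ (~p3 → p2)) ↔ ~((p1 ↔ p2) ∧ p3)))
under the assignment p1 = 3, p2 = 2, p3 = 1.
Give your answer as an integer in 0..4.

~p3 = ~1 = 3
~p3 → p2 = 3 → 2 = 3
p3 ∧ p1 = 1 ∧ 3 = 1
p2 → (p3 ∧ p1) = 2 → 1 = 3
p1 ↔ (p2 → (p3 ∧ p1)) = 3 ↔ 3 = 4
(~p3 → p2) ∧ (p1 ↔ (p2 → (p3 ∧ p1))) = 3 ∧ 4 = 3
p3 ↔ p3 = 1 ↔ 1 = 4
(p3 ↔ p3) → p2 = 4 → 2 = 2
p1 → p3 = 3 → 1 = 2
((p3 ↔ p3) → p2) ∧ (p1 → p3) = 2 ∧ 2 = 2
p2 → p3 = 2 → 1 = 3
p3 ∧ p2 = 1 ∧ 2 = 1
(p2 → p3) ∧ (p3 ∧ p2) = 3 ∧ 1 = 1
(((p3 ↔ p3) → p2) ∧ (p1 → p3)) → ((p2 → p3) ∧ (p3 ∧ p2)) = 2 → 1 = 3
p1 → p2 = 3 → 2 = 3
~(p1 → p2) = ~3 = 1
~p3 = ~1 = 3
~p3 → p2 = 3 → 2 = 3
~(p1 → p2) ↔ (~p3 → p2) = 1 ↔ 3 = 2
p1 ↔ p2 = 3 ↔ 2 = 3
(p1 ↔ p2) ∧ p3 = 3 ∧ 1 = 1
~((p1 ↔ p2) ∧ p3) = ~1 = 3
(~(p1 → p2) ↔ (~p3 → p2)) ↔ ~((p1 ↔ p2) ∧ p3) = 2 ↔ 3 = 3
((((p3 ↔ p3) → p2) ∧ (p1 → p3)) → ((p2 → p3) ∧ (p3 ∧ p2))) ∧ ((~(p1 → p2) ↔ (~p3 → p2)) ↔ ~((p1 ↔ p2) ∧ p3)) = 3 ∧ 3 = 3
((~p3 → p2) ∧ (p1 ↔ (p2 → (p3 ∧ p1)))) ∧ (((((p3 ↔ p3) → p2) ∧ (p1 → p3)) → ((p2 → p3) ∧ (p3 ∧ p2))) ∧ ((~(p1 → p2) ↔ (~p3 → p2)) ↔ ~((p1 ↔ p2) ∧ p3))) = 3 ∧ 3 = 3

3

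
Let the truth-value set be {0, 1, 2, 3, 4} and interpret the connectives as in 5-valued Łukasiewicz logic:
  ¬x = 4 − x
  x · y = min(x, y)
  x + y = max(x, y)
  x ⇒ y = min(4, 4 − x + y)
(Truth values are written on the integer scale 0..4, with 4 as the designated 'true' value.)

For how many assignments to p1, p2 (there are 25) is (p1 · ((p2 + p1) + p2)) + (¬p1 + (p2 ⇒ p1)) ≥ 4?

value 4: 19 assignments (counts)
value 3: 5 assignments
value 2: 1 assignment
So 19 of the 25 assignments meet the threshold.

19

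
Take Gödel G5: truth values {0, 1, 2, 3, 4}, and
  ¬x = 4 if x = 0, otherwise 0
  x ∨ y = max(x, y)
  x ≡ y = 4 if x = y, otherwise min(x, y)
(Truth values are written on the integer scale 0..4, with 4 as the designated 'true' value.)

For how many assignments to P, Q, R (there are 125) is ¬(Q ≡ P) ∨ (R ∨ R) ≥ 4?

value 4: 57 assignments (counts)
value 3: 17 assignments
value 2: 17 assignments
value 1: 17 assignments
value 0: 17 assignments
So 57 of the 125 assignments meet the threshold.

57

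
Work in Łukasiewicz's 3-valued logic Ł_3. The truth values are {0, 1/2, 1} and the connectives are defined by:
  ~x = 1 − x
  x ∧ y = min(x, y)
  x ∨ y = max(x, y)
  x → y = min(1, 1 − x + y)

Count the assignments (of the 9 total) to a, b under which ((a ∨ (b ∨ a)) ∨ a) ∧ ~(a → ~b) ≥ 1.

a = 0, b = 0 ↦ 0  <
a = 0, b = 1/2 ↦ 0  <
a = 0, b = 1 ↦ 0  <
a = 1/2, b = 0 ↦ 0  <
a = 1/2, b = 1/2 ↦ 0  <
a = 1/2, b = 1 ↦ 1/2  <
a = 1, b = 0 ↦ 0  <
a = 1, b = 1/2 ↦ 1/2  <
a = 1, b = 1 ↦ 1  ≥
So 1 of the 9 assignments meets the threshold.

1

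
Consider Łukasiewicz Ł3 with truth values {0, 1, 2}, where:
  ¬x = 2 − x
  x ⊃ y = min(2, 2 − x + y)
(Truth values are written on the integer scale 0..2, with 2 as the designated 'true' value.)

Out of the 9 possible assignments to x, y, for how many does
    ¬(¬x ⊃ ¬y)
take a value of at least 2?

x = 0, y = 0 ↦ 0  <
x = 0, y = 1 ↦ 1  <
x = 0, y = 2 ↦ 2  ≥
x = 1, y = 0 ↦ 0  <
x = 1, y = 1 ↦ 0  <
x = 1, y = 2 ↦ 1  <
x = 2, y = 0 ↦ 0  <
x = 2, y = 1 ↦ 0  <
x = 2, y = 2 ↦ 0  <
So 1 of the 9 assignments meets the threshold.

1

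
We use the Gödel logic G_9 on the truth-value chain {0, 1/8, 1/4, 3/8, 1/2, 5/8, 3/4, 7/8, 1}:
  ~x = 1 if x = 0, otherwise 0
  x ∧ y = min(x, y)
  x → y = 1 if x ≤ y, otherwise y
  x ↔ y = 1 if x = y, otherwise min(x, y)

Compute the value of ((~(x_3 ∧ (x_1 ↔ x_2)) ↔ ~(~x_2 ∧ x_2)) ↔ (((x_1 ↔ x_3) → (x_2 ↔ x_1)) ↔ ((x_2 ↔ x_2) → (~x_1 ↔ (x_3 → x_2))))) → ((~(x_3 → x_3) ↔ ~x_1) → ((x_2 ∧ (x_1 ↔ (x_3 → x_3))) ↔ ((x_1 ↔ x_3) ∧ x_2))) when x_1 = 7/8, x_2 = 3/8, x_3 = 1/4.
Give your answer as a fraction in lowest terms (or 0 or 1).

1/4

x_1 ↔ x_2 = 7/8 ↔ 3/8 = 3/8
x_3 ∧ (x_1 ↔ x_2) = 1/4 ∧ 3/8 = 1/4
~(x_3 ∧ (x_1 ↔ x_2)) = ~1/4 = 0
~x_2 = ~3/8 = 0
~x_2 ∧ x_2 = 0 ∧ 3/8 = 0
~(~x_2 ∧ x_2) = ~0 = 1
~(x_3 ∧ (x_1 ↔ x_2)) ↔ ~(~x_2 ∧ x_2) = 0 ↔ 1 = 0
x_1 ↔ x_3 = 7/8 ↔ 1/4 = 1/4
x_2 ↔ x_1 = 3/8 ↔ 7/8 = 3/8
(x_1 ↔ x_3) → (x_2 ↔ x_1) = 1/4 → 3/8 = 1
x_2 ↔ x_2 = 3/8 ↔ 3/8 = 1
~x_1 = ~7/8 = 0
x_3 → x_2 = 1/4 → 3/8 = 1
~x_1 ↔ (x_3 → x_2) = 0 ↔ 1 = 0
(x_2 ↔ x_2) → (~x_1 ↔ (x_3 → x_2)) = 1 → 0 = 0
((x_1 ↔ x_3) → (x_2 ↔ x_1)) ↔ ((x_2 ↔ x_2) → (~x_1 ↔ (x_3 → x_2))) = 1 ↔ 0 = 0
(~(x_3 ∧ (x_1 ↔ x_2)) ↔ ~(~x_2 ∧ x_2)) ↔ (((x_1 ↔ x_3) → (x_2 ↔ x_1)) ↔ ((x_2 ↔ x_2) → (~x_1 ↔ (x_3 → x_2)))) = 0 ↔ 0 = 1
x_3 → x_3 = 1/4 → 1/4 = 1
~(x_3 → x_3) = ~1 = 0
~x_1 = ~7/8 = 0
~(x_3 → x_3) ↔ ~x_1 = 0 ↔ 0 = 1
x_3 → x_3 = 1/4 → 1/4 = 1
x_1 ↔ (x_3 → x_3) = 7/8 ↔ 1 = 7/8
x_2 ∧ (x_1 ↔ (x_3 → x_3)) = 3/8 ∧ 7/8 = 3/8
x_1 ↔ x_3 = 7/8 ↔ 1/4 = 1/4
(x_1 ↔ x_3) ∧ x_2 = 1/4 ∧ 3/8 = 1/4
(x_2 ∧ (x_1 ↔ (x_3 → x_3))) ↔ ((x_1 ↔ x_3) ∧ x_2) = 3/8 ↔ 1/4 = 1/4
(~(x_3 → x_3) ↔ ~x_1) → ((x_2 ∧ (x_1 ↔ (x_3 → x_3))) ↔ ((x_1 ↔ x_3) ∧ x_2)) = 1 → 1/4 = 1/4
((~(x_3 ∧ (x_1 ↔ x_2)) ↔ ~(~x_2 ∧ x_2)) ↔ (((x_1 ↔ x_3) → (x_2 ↔ x_1)) ↔ ((x_2 ↔ x_2) → (~x_1 ↔ (x_3 → x_2))))) → ((~(x_3 → x_3) ↔ ~x_1) → ((x_2 ∧ (x_1 ↔ (x_3 → x_3))) ↔ ((x_1 ↔ x_3) ∧ x_2))) = 1 → 1/4 = 1/4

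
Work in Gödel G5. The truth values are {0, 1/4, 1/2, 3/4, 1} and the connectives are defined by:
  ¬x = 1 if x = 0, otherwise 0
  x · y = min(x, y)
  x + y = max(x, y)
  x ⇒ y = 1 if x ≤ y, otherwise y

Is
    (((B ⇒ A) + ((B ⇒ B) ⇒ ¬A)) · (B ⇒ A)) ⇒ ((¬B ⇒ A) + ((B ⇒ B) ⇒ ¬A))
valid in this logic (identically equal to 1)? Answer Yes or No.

No

Counterexample: take A = 1/4, B = 0.
B ⇒ A = 0 ⇒ 1/4 = 1
B ⇒ B = 0 ⇒ 0 = 1
¬A = ¬1/4 = 0
(B ⇒ B) ⇒ ¬A = 1 ⇒ 0 = 0
(B ⇒ A) + ((B ⇒ B) ⇒ ¬A) = 1 + 0 = 1
B ⇒ A = 0 ⇒ 1/4 = 1
((B ⇒ A) + ((B ⇒ B) ⇒ ¬A)) · (B ⇒ A) = 1 · 1 = 1
¬B = ¬0 = 1
¬B ⇒ A = 1 ⇒ 1/4 = 1/4
B ⇒ B = 0 ⇒ 0 = 1
¬A = ¬1/4 = 0
(B ⇒ B) ⇒ ¬A = 1 ⇒ 0 = 0
(¬B ⇒ A) + ((B ⇒ B) ⇒ ¬A) = 1/4 + 0 = 1/4
(((B ⇒ A) + ((B ⇒ B) ⇒ ¬A)) · (B ⇒ A)) ⇒ ((¬B ⇒ A) + ((B ⇒ B) ⇒ ¬A)) = 1 ⇒ 1/4 = 1/4
This gives 1/4 ≠ 1.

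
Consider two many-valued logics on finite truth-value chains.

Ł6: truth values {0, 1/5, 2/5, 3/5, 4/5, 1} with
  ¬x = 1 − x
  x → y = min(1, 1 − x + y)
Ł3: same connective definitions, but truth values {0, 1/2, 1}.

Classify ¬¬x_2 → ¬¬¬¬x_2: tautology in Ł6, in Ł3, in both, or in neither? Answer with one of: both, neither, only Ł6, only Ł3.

In Ł6: every assignment gives 1 — tautology.
In Ł3: every assignment gives 1 — tautology.

both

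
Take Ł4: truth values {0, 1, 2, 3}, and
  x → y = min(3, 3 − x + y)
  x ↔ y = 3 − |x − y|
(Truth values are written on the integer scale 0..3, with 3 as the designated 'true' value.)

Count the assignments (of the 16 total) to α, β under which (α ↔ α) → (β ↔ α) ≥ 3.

α = 0, β = 0 ↦ 3  ≥
α = 0, β = 1 ↦ 2  <
α = 0, β = 2 ↦ 1  <
α = 0, β = 3 ↦ 0  <
α = 1, β = 0 ↦ 2  <
α = 1, β = 1 ↦ 3  ≥
α = 1, β = 2 ↦ 2  <
α = 1, β = 3 ↦ 1  <
α = 2, β = 0 ↦ 1  <
α = 2, β = 1 ↦ 2  <
α = 2, β = 2 ↦ 3  ≥
α = 2, β = 3 ↦ 2  <
α = 3, β = 0 ↦ 0  <
α = 3, β = 1 ↦ 1  <
α = 3, β = 2 ↦ 2  <
α = 3, β = 3 ↦ 3  ≥
So 4 of the 16 assignments meet the threshold.

4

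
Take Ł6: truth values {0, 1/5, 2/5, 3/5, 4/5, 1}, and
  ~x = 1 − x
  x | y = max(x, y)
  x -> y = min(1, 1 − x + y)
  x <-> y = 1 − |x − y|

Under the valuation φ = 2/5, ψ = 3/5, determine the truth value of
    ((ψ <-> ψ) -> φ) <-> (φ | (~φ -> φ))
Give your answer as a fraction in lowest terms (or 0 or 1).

3/5

ψ <-> ψ = 3/5 <-> 3/5 = 1
(ψ <-> ψ) -> φ = 1 -> 2/5 = 2/5
~φ = ~2/5 = 3/5
~φ -> φ = 3/5 -> 2/5 = 4/5
φ | (~φ -> φ) = 2/5 | 4/5 = 4/5
((ψ <-> ψ) -> φ) <-> (φ | (~φ -> φ)) = 2/5 <-> 4/5 = 3/5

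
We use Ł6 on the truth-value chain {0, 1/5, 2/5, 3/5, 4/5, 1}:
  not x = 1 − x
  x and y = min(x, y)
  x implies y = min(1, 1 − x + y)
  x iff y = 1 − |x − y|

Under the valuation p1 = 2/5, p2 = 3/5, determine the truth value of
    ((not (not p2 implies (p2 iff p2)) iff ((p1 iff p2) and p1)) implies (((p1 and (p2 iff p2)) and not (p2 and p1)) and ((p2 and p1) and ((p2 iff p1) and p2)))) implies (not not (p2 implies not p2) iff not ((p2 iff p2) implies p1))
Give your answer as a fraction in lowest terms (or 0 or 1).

1

not p2 = not 3/5 = 2/5
p2 iff p2 = 3/5 iff 3/5 = 1
not p2 implies (p2 iff p2) = 2/5 implies 1 = 1
not (not p2 implies (p2 iff p2)) = not 1 = 0
p1 iff p2 = 2/5 iff 3/5 = 4/5
(p1 iff p2) and p1 = 4/5 and 2/5 = 2/5
not (not p2 implies (p2 iff p2)) iff ((p1 iff p2) and p1) = 0 iff 2/5 = 3/5
p2 iff p2 = 3/5 iff 3/5 = 1
p1 and (p2 iff p2) = 2/5 and 1 = 2/5
p2 and p1 = 3/5 and 2/5 = 2/5
not (p2 and p1) = not 2/5 = 3/5
(p1 and (p2 iff p2)) and not (p2 and p1) = 2/5 and 3/5 = 2/5
p2 and p1 = 3/5 and 2/5 = 2/5
p2 iff p1 = 3/5 iff 2/5 = 4/5
(p2 iff p1) and p2 = 4/5 and 3/5 = 3/5
(p2 and p1) and ((p2 iff p1) and p2) = 2/5 and 3/5 = 2/5
((p1 and (p2 iff p2)) and not (p2 and p1)) and ((p2 and p1) and ((p2 iff p1) and p2)) = 2/5 and 2/5 = 2/5
(not (not p2 implies (p2 iff p2)) iff ((p1 iff p2) and p1)) implies (((p1 and (p2 iff p2)) and not (p2 and p1)) and ((p2 and p1) and ((p2 iff p1) and p2))) = 3/5 implies 2/5 = 4/5
not p2 = not 3/5 = 2/5
p2 implies not p2 = 3/5 implies 2/5 = 4/5
not (p2 implies not p2) = not 4/5 = 1/5
not not (p2 implies not p2) = not 1/5 = 4/5
p2 iff p2 = 3/5 iff 3/5 = 1
(p2 iff p2) implies p1 = 1 implies 2/5 = 2/5
not ((p2 iff p2) implies p1) = not 2/5 = 3/5
not not (p2 implies not p2) iff not ((p2 iff p2) implies p1) = 4/5 iff 3/5 = 4/5
((not (not p2 implies (p2 iff p2)) iff ((p1 iff p2) and p1)) implies (((p1 and (p2 iff p2)) and not (p2 and p1)) and ((p2 and p1) and ((p2 iff p1) and p2)))) implies (not not (p2 implies not p2) iff not ((p2 iff p2) implies p1)) = 4/5 implies 4/5 = 1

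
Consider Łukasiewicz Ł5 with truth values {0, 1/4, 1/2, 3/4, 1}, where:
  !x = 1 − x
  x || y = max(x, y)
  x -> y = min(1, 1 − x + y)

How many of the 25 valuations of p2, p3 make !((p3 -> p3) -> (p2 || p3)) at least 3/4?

value 1: 1 assignment (counts)
value 3/4: 3 assignments (counts)
value 1/2: 5 assignments
value 1/4: 7 assignments
value 0: 9 assignments
So 4 of the 25 assignments meet the threshold.

4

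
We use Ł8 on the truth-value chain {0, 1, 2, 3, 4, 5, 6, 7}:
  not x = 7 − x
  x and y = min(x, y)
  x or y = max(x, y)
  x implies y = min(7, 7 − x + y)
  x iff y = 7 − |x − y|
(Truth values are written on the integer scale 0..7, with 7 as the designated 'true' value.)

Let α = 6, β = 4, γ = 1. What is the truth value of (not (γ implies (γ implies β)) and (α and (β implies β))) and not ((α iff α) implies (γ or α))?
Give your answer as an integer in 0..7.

γ implies β = 1 implies 4 = 7
γ implies (γ implies β) = 1 implies 7 = 7
not (γ implies (γ implies β)) = not 7 = 0
β implies β = 4 implies 4 = 7
α and (β implies β) = 6 and 7 = 6
not (γ implies (γ implies β)) and (α and (β implies β)) = 0 and 6 = 0
α iff α = 6 iff 6 = 7
γ or α = 1 or 6 = 6
(α iff α) implies (γ or α) = 7 implies 6 = 6
not ((α iff α) implies (γ or α)) = not 6 = 1
(not (γ implies (γ implies β)) and (α and (β implies β))) and not ((α iff α) implies (γ or α)) = 0 and 1 = 0

0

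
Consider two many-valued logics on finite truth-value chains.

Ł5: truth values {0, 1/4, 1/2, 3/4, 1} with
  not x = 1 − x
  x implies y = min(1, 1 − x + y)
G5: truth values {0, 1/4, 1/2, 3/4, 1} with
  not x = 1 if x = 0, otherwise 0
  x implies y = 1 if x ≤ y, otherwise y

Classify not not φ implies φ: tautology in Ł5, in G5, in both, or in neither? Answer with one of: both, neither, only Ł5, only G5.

In Ł5: every assignment gives 1 — tautology.
In G5: at φ = 1/4 the value is 1/4 — not a tautology.

only Ł5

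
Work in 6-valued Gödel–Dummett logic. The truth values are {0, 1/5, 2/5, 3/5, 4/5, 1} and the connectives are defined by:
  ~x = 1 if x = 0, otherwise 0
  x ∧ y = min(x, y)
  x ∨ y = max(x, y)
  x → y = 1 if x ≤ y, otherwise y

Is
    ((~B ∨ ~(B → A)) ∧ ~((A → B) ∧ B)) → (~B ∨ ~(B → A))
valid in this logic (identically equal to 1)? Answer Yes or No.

At A = 1, B = 3/5, for instance:
~B = ~3/5 = 0
B → A = 3/5 → 1 = 1
~(B → A) = ~1 = 0
~B ∨ ~(B → A) = 0 ∨ 0 = 0
A → B = 1 → 3/5 = 3/5
(A → B) ∧ B = 3/5 ∧ 3/5 = 3/5
~((A → B) ∧ B) = ~3/5 = 0
(~B ∨ ~(B → A)) ∧ ~((A → B) ∧ B) = 0 ∧ 0 = 0
((~B ∨ ~(B → A)) ∧ ~((A → B) ∧ B)) → (~B ∨ ~(B → A)) = 0 → 0 = 1
and checking the remaining 35 assignments likewise gives ≥ 1 in every case.

Yes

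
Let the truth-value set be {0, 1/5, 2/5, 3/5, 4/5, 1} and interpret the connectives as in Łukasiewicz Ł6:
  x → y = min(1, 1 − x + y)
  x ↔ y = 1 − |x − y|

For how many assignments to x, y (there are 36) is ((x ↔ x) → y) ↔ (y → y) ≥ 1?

value 1: 6 assignments (counts)
value 4/5: 6 assignments
value 3/5: 6 assignments
value 2/5: 6 assignments
value 1/5: 6 assignments
value 0: 6 assignments
So 6 of the 36 assignments meet the threshold.

6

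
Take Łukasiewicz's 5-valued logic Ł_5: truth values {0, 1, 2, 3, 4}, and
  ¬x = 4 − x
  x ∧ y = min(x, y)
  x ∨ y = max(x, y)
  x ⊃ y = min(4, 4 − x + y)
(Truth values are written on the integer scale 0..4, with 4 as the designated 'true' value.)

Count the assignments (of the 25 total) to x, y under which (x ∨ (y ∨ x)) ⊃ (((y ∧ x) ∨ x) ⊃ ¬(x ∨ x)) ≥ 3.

19

value 4: 15 assignments (counts)
value 3: 4 assignments (counts)
value 2: 1 assignment
value 0: 5 assignments
So 19 of the 25 assignments meet the threshold.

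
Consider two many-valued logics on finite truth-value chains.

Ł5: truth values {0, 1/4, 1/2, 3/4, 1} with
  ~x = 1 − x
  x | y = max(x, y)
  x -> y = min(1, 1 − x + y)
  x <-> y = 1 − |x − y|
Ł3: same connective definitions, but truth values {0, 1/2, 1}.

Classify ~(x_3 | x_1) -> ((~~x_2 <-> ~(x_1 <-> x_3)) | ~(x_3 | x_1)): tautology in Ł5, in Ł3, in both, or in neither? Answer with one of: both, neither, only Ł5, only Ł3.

In Ł5: every assignment gives 1 — tautology.
In Ł3: every assignment gives 1 — tautology.

both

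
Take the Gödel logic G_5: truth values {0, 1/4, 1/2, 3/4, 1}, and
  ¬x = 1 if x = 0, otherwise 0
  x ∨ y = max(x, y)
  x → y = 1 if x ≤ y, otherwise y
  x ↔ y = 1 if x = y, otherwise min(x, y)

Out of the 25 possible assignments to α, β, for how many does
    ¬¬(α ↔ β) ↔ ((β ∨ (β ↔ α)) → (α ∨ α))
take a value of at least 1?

11

value 1: 11 assignments (counts)
value 3/4: 2 assignments
value 1/2: 3 assignments
value 1/4: 4 assignments
value 0: 5 assignments
So 11 of the 25 assignments meet the threshold.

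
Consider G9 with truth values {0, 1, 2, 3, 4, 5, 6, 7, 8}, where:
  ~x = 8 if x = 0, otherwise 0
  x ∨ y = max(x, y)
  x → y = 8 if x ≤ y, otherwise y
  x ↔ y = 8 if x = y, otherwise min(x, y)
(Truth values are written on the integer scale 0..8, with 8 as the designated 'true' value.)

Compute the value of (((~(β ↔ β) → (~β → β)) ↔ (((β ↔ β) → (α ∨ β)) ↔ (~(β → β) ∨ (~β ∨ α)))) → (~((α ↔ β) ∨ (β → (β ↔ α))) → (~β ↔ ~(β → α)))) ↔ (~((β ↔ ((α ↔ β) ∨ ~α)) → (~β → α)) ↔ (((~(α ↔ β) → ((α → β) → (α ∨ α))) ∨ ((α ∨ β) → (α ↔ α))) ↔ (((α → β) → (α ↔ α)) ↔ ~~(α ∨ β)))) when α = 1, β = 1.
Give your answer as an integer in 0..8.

0

β ↔ β = 1 ↔ 1 = 8
~(β ↔ β) = ~8 = 0
~β = ~1 = 0
~β → β = 0 → 1 = 8
~(β ↔ β) → (~β → β) = 0 → 8 = 8
β ↔ β = 1 ↔ 1 = 8
α ∨ β = 1 ∨ 1 = 1
(β ↔ β) → (α ∨ β) = 8 → 1 = 1
β → β = 1 → 1 = 8
~(β → β) = ~8 = 0
~β = ~1 = 0
~β ∨ α = 0 ∨ 1 = 1
~(β → β) ∨ (~β ∨ α) = 0 ∨ 1 = 1
((β ↔ β) → (α ∨ β)) ↔ (~(β → β) ∨ (~β ∨ α)) = 1 ↔ 1 = 8
(~(β ↔ β) → (~β → β)) ↔ (((β ↔ β) → (α ∨ β)) ↔ (~(β → β) ∨ (~β ∨ α))) = 8 ↔ 8 = 8
α ↔ β = 1 ↔ 1 = 8
β ↔ α = 1 ↔ 1 = 8
β → (β ↔ α) = 1 → 8 = 8
(α ↔ β) ∨ (β → (β ↔ α)) = 8 ∨ 8 = 8
~((α ↔ β) ∨ (β → (β ↔ α))) = ~8 = 0
~β = ~1 = 0
β → α = 1 → 1 = 8
~(β → α) = ~8 = 0
~β ↔ ~(β → α) = 0 ↔ 0 = 8
~((α ↔ β) ∨ (β → (β ↔ α))) → (~β ↔ ~(β → α)) = 0 → 8 = 8
((~(β ↔ β) → (~β → β)) ↔ (((β ↔ β) → (α ∨ β)) ↔ (~(β → β) ∨ (~β ∨ α)))) → (~((α ↔ β) ∨ (β → (β ↔ α))) → (~β ↔ ~(β → α))) = 8 → 8 = 8
α ↔ β = 1 ↔ 1 = 8
~α = ~1 = 0
(α ↔ β) ∨ ~α = 8 ∨ 0 = 8
β ↔ ((α ↔ β) ∨ ~α) = 1 ↔ 8 = 1
~β = ~1 = 0
~β → α = 0 → 1 = 8
(β ↔ ((α ↔ β) ∨ ~α)) → (~β → α) = 1 → 8 = 8
~((β ↔ ((α ↔ β) ∨ ~α)) → (~β → α)) = ~8 = 0
α ↔ β = 1 ↔ 1 = 8
~(α ↔ β) = ~8 = 0
α → β = 1 → 1 = 8
α ∨ α = 1 ∨ 1 = 1
(α → β) → (α ∨ α) = 8 → 1 = 1
~(α ↔ β) → ((α → β) → (α ∨ α)) = 0 → 1 = 8
α ∨ β = 1 ∨ 1 = 1
α ↔ α = 1 ↔ 1 = 8
(α ∨ β) → (α ↔ α) = 1 → 8 = 8
(~(α ↔ β) → ((α → β) → (α ∨ α))) ∨ ((α ∨ β) → (α ↔ α)) = 8 ∨ 8 = 8
α → β = 1 → 1 = 8
α ↔ α = 1 ↔ 1 = 8
(α → β) → (α ↔ α) = 8 → 8 = 8
α ∨ β = 1 ∨ 1 = 1
~(α ∨ β) = ~1 = 0
~~(α ∨ β) = ~0 = 8
((α → β) → (α ↔ α)) ↔ ~~(α ∨ β) = 8 ↔ 8 = 8
((~(α ↔ β) → ((α → β) → (α ∨ α))) ∨ ((α ∨ β) → (α ↔ α))) ↔ (((α → β) → (α ↔ α)) ↔ ~~(α ∨ β)) = 8 ↔ 8 = 8
~((β ↔ ((α ↔ β) ∨ ~α)) → (~β → α)) ↔ (((~(α ↔ β) → ((α → β) → (α ∨ α))) ∨ ((α ∨ β) → (α ↔ α))) ↔ (((α → β) → (α ↔ α)) ↔ ~~(α ∨ β))) = 0 ↔ 8 = 0
(((~(β ↔ β) → (~β → β)) ↔ (((β ↔ β) → (α ∨ β)) ↔ (~(β → β) ∨ (~β ∨ α)))) → (~((α ↔ β) ∨ (β → (β ↔ α))) → (~β ↔ ~(β → α)))) ↔ (~((β ↔ ((α ↔ β) ∨ ~α)) → (~β → α)) ↔ (((~(α ↔ β) → ((α → β) → (α ∨ α))) ∨ ((α ∨ β) → (α ↔ α))) ↔ (((α → β) → (α ↔ α)) ↔ ~~(α ∨ β)))) = 8 ↔ 0 = 0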